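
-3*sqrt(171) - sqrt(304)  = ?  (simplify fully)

-13*sqrt(19)

3*sqrt(171) = 9*sqrt(19); sqrt(304) = 4*sqrt(19)
Combine: (-9 - 4)·sqrt(19) = -13*sqrt(19)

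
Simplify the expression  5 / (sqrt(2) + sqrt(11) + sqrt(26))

Group as (sqrt(11) + sqrt(26)) + sqrt(2); multiply by (sqrt(11) + sqrt(26)) - sqrt(2), then rationalise the remaining surd.

(-85*sqrt(11) - 175*sqrt(2) + 20*sqrt(143) + 65*sqrt(26))/81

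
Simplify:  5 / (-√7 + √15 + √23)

(-155*√7 - 5*√23 + 75*√15 + 10*√2415)/419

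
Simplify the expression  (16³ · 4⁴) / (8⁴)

16³ = 2^12; 4⁴ = 2^8; 8⁴ = 2^12
Combine exponents: 2^8

2^8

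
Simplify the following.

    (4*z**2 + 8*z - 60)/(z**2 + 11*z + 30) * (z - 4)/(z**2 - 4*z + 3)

Factor: 4*z**2 + 8*z - 60 = 4*(z - 3)*(z + 5);  z**2 + 11*z + 30 = (z + 6)*(z + 5);  z**2 - 4*z + 3 = (z - 1)*(z - 3)
Cancel the common factors (z - 3), (z + 5).

(4*z - 16)/(z**2 + 5*z - 6)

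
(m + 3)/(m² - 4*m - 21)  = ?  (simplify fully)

Factor: m² - 4*m - 21 = (m + 3)·(m - 7)
Cancel the common factor (m + 3).

1/(m - 7)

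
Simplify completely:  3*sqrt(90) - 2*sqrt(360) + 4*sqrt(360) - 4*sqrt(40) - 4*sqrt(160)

3*sqrt(90) = 9*sqrt(10); 2*sqrt(360) = 12*sqrt(10); 4*sqrt(360) = 24*sqrt(10); 4*sqrt(40) = 8*sqrt(10); 4*sqrt(160) = 16*sqrt(10)
Combine: (9 - 12 + 24 - 8 - 16)·sqrt(10) = -3*sqrt(10)

-3*sqrt(10)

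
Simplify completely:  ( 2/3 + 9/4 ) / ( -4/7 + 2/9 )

-735/88

Numerator: 2/3 + 9/4 = 35/12
Denominator: -4/7 + 2/9 = -22/63
Divide: (35/12) · (-63/22) = -735/88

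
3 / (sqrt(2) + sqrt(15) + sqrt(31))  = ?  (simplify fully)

(-27*sqrt(15) - 66*sqrt(2) + 3*sqrt(930) + 21*sqrt(31))/38

Group as (sqrt(15) + sqrt(31)) + sqrt(2); multiply by (sqrt(15) + sqrt(31)) - sqrt(2), then rationalise the remaining surd.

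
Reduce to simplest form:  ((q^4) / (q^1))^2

q^6

Inside the bracket: q^3
Raise to the power 2: q^6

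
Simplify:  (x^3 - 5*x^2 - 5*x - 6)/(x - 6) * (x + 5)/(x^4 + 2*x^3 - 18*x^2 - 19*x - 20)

1/(x - 4)

Factor: x^3 - 5*x^2 - 5*x - 6 = (x^2 + x + 1)*(x - 6);  x^4 + 2*x^3 - 18*x^2 - 19*x - 20 = (x - 4)*(x^2 + x + 1)*(x + 5)
Cancel the common factors (x^2 + x + 1), (x - 6), (x + 5).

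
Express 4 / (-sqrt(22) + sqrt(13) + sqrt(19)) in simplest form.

Group as (sqrt(13) + sqrt(19)) - sqrt(22); multiply by (sqrt(13) + sqrt(19)) + sqrt(22), then rationalise the remaining surd.

(-5*sqrt(22) + 8*sqrt(19) + 14*sqrt(13) + sqrt(5434))/111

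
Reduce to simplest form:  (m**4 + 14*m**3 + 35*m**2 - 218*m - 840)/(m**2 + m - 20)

m**2 + 13*m + 42

Factor: m**4 + 14*m**3 + 35*m**2 - 218*m - 840 = (m + 5)*(m + 6)*(m - 4)*(m + 7);  m**2 + m - 20 = (m + 5)*(m - 4)
Cancel the common factors (m - 4), (m + 5).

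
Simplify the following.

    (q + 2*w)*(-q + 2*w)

-q^2 + 4*w^2

Difference of squares with P = 2*w, Q = q.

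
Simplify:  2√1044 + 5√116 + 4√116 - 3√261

2√1044 = 12*√29; 5√116 = 10*√29; 4√116 = 8*√29; 3√261 = 9*√29
Combine: (12 + 10 + 8 - 9)·√29 = 21*√29

21*√29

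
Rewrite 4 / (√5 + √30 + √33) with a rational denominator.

(-30*√22 + 2*√33 + 8*√30 + 58*√5)/149

Group as (√30 + √33) + √5; multiply by (√30 + √33) - √5, then rationalise the remaining surd.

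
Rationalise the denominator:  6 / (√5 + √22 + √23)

(-3*√2530 + 6*√23 + 9*√22 + 60*√5)/106

Group as (√5 + √23) + √22; multiply by (√5 + √23) - √22, then rationalise the remaining surd.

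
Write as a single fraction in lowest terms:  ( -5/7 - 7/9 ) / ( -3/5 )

Numerator: -5/7 - 7/9 = -94/63
Denominator: -3/5 = -3/5
Divide: (-94/63) · (-5/3) = 470/189

470/189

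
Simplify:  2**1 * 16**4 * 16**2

2**1 = 2**1; 16**4 = 2**16; 16**2 = 2**8
Combine exponents: 2**25

2**25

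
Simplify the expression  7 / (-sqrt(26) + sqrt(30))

(7*sqrt(26) + 7*sqrt(30))/4

Multiply numerator and denominator by sqrt(26) + sqrt(30).
Denominator becomes 4; numerator becomes 7*sqrt(26) + 7*sqrt(30).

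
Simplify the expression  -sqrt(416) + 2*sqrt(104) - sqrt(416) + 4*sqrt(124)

sqrt(416) = 4*sqrt(26); 2*sqrt(104) = 4*sqrt(26); sqrt(416) = 4*sqrt(26); 4*sqrt(124) = 8*sqrt(31)

-4*sqrt(26) + 8*sqrt(31)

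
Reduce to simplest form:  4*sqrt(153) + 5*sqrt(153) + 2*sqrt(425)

4*sqrt(153) = 12*sqrt(17); 5*sqrt(153) = 15*sqrt(17); 2*sqrt(425) = 10*sqrt(17)
Combine: (12 + 15 + 10)·sqrt(17) = 37*sqrt(17)

37*sqrt(17)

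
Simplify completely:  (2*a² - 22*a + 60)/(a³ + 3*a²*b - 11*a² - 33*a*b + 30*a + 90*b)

2/(a + 3*b)

Factor: 2*a² - 22*a + 60 = 2·(a - 6)·(a - 5);  a³ + 3*a²*b - 11*a² - 33*a*b + 30*a + 90*b = (a - 6)·(a + 3*b)·(a - 5)
Cancel the common factors (a - 5), (a - 6).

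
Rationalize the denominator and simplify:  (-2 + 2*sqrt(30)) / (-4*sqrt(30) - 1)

(-242 + 10*sqrt(30))/479

Multiply numerator and denominator by -1 + 4*sqrt(30).
Denominator becomes -479; numerator becomes -10*sqrt(30) + 242.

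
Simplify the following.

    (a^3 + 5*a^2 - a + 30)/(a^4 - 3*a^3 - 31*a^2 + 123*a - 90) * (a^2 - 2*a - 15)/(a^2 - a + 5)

Factor: a^3 + 5*a^2 - a + 30 = (a^2 - a + 5)*(a + 6);  a^4 - 3*a^3 - 31*a^2 + 123*a - 90 = (a - 5)*(a - 3)*(a - 1)*(a + 6);  a^2 - 2*a - 15 = (a - 5)*(a + 3)
Cancel the common factors (a^2 - a + 5), (a + 6), (a - 5).

(a + 3)/(a^2 - 4*a + 3)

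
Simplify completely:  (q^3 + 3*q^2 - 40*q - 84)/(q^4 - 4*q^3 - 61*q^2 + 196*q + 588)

1/(q - 7)

Factor: q^3 + 3*q^2 - 40*q - 84 = (q - 6)*(q + 7)*(q + 2);  q^4 - 4*q^3 - 61*q^2 + 196*q + 588 = (q + 7)*(q - 7)*(q + 2)*(q - 6)
Cancel the common factors (q - 6), (q + 2), (q + 7).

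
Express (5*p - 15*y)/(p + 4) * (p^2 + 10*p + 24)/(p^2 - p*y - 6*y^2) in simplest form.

(5*p + 30)/(p + 2*y)

Factor: 5*p - 15*y = 5*(p - 3*y);  p^2 + 10*p + 24 = (p + 6)*(p + 4);  p^2 - p*y - 6*y^2 = (p - 3*y)*(p + 2*y)
Cancel the common factors (p - 3*y), (p + 4).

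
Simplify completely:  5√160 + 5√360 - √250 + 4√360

5√160 = 20*√10; 5√360 = 30*√10; √250 = 5*√10; 4√360 = 24*√10
Combine: (20 + 30 - 5 + 24)·√10 = 69*√10

69*√10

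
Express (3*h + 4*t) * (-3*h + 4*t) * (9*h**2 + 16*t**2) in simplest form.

Telescope via difference of squares: ((4*t)+(3*h))((4*t)-(3*h)) = -9*h**2 + 16*t**2, then repeat with the next factor.

-81*h**4 + 256*t**4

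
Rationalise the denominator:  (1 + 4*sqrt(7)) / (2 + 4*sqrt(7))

Multiply numerator and denominator by -4*sqrt(7) + 2.
Denominator becomes -108; numerator becomes -110 + 4*sqrt(7).

(-2*sqrt(7) + 55)/54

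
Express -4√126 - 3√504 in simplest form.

4√126 = 12*√14; 3√504 = 18*√14
Combine: (-12 - 18)·√14 = -30*√14

-30*√14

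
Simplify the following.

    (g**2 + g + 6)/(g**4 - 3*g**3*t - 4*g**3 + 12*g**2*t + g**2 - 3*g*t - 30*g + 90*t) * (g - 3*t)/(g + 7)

Factor: g**4 - 3*g**3*t - 4*g**3 + 12*g**2*t + g**2 - 3*g*t - 30*g + 90*t = (g - 3*t)*(g**2 + g + 6)*(g - 5)
Cancel the common factors (g**2 + g + 6), (g - 3*t).

1/(g**2 + 2*g - 35)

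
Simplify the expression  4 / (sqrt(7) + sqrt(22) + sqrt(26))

(-16*sqrt(1001) + 12*sqrt(26) + 44*sqrt(22) + 164*sqrt(7))/607

Group as (sqrt(7) + sqrt(22)) + sqrt(26); multiply by (sqrt(7) + sqrt(22)) - sqrt(26), then rationalise the remaining surd.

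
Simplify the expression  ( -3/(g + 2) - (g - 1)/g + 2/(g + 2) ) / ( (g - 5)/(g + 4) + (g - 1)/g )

Numerator: -3/(g + 2) - (g - 1)/g + 2/(g + 2) = (-g^2 - 2*g + 2)/(g^2 + 2*g)
Denominator: (g - 5)/(g + 4) + (g - 1)/g = (2*g^2 - 2*g - 4)/(g^2 + 4*g)
Divide: ((-g^2 - 2*g + 2)/(g^2 + 2*g)) · ((g^2 + 4*g)/(2*g^2 - 2*g - 4)) = (-g^3 - 6*g^2 - 6*g + 8)/(2*g^3 + 2*g^2 - 8*g - 8)

(-g^3 - 6*g^2 - 6*g + 8)/(2*g^3 + 2*g^2 - 8*g - 8)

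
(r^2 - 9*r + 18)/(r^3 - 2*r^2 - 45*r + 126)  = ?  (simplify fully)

1/(r + 7)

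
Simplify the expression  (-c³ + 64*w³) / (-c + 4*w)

c² + 4*c*w + 16*w²

Apply the difference-of-cubes factorisation and cancel (-c + 4*w).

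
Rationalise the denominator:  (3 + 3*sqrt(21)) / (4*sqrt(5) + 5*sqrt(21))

(-12*sqrt(105) - 12*sqrt(5) + 15*sqrt(21) + 315)/445

Multiply numerator and denominator by -4*sqrt(5) + 5*sqrt(21).
Denominator becomes 445; numerator becomes -12*sqrt(105) - 12*sqrt(5) + 15*sqrt(21) + 315.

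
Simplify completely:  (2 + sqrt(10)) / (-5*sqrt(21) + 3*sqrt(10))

(-5*sqrt(210) - 10*sqrt(21) - 30 - 6*sqrt(10))/435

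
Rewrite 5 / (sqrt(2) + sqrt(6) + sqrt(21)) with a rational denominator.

(-85*sqrt(6) - 125*sqrt(2) + 60*sqrt(7) + 65*sqrt(21))/121

Group as (sqrt(2) + sqrt(21)) + sqrt(6); multiply by (sqrt(2) + sqrt(21)) - sqrt(6), then rationalise the remaining surd.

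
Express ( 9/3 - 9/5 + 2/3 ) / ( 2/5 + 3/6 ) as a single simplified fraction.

56/27

Numerator: 9/3 - 9/5 + 2/3 = 28/15
Denominator: 2/5 + 3/6 = 9/10
Divide: (28/15) · (10/9) = 56/27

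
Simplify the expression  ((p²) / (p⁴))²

Inside the bracket: (p^-2)
Raise to the power 2: (p^-4)

p^(-4)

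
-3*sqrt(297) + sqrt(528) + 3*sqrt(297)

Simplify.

4*sqrt(33)

3*sqrt(297) = 9*sqrt(33); sqrt(528) = 4*sqrt(33); 3*sqrt(297) = 9*sqrt(33)
Combine: (-9 + 4 + 9)·sqrt(33) = 4*sqrt(33)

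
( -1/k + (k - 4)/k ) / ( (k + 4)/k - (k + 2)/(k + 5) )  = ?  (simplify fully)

(k² - 25)/(7*k + 20)

Numerator: -1/k + (k - 4)/k = (k - 5)/k
Denominator: (k + 4)/k - (k + 2)/(k + 5) = (7*k + 20)/(k² + 5*k)
Divide: ((k - 5)/k) · ((k² + 5*k)/(7*k + 20)) = (k² - 25)/(7*k + 20)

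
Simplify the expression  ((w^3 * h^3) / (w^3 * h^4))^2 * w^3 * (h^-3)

w^3/h^5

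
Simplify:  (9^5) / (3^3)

9^5 = 3^10; 3^3 = 3^3
Combine exponents: 3^7

3^7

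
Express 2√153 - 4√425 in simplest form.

-14*√17

2√153 = 6*√17; 4√425 = 20*√17
Combine: (6 - 20)·√17 = -14*√17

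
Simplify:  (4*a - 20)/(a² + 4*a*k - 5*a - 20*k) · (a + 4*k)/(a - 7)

4/(a - 7)

Factor: 4*a - 20 = 4·(a - 5);  a² + 4*a*k - 5*a - 20*k = (a - 5)·(a + 4*k)
Cancel the common factors (a + 4*k), (a - 5).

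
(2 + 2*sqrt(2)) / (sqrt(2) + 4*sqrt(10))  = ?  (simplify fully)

(-2 - sqrt(2) + 4*sqrt(10) + 8*sqrt(5))/79

Multiply numerator and denominator by -4*sqrt(10) + sqrt(2).
Denominator becomes -158; numerator becomes -16*sqrt(5) - 8*sqrt(10) + 2*sqrt(2) + 4.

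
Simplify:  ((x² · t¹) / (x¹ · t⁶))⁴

Inside the bracket: x¹ · (t^-5)
Raise to the power 4: x⁴ · (t^-20)

x⁴/t^20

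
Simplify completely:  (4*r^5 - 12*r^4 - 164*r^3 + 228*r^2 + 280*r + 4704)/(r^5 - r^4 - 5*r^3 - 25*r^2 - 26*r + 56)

(4*r^2 - 4*r - 168)/(r^2 + r - 2)

Factor: 4*r^5 - 12*r^4 - 164*r^3 + 228*r^2 + 280*r + 4704 = 4*(r - 7)*(r^2 + 2*r + 7)*(r - 4)*(r + 6);  r^5 - r^4 - 5*r^3 - 25*r^2 - 26*r + 56 = (r - 4)*(r - 1)*(r + 2)*(r^2 + 2*r + 7)
Cancel the common factors (r^2 + 2*r + 7), (r - 4).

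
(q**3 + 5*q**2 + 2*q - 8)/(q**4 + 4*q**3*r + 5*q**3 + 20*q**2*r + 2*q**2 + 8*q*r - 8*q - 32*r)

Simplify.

Factor: q**3 + 5*q**2 + 2*q - 8 = (q + 2)*(q - 1)*(q + 4);  q**4 + 4*q**3*r + 5*q**3 + 20*q**2*r + 2*q**2 + 8*q*r - 8*q - 32*r = (q + 4*r)*(q - 1)*(q + 2)*(q + 4)
Cancel the common factors (q + 4), (q - 1), (q + 2).

1/(q + 4*r)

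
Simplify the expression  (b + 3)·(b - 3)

Product of conjugates: (P+Q)(P-Q) = P^2 - Q^2.

b² - 9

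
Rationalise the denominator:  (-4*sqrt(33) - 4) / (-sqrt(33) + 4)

(20*sqrt(33) + 148)/17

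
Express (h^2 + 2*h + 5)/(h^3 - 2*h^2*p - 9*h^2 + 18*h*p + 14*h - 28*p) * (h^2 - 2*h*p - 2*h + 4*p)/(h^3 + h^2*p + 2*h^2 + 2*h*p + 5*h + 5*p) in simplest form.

1/(h^2 + h*p - 7*h - 7*p)

Factor: h^3 - 2*h^2*p - 9*h^2 + 18*h*p + 14*h - 28*p = (h - 2)*(h - 7)*(h - 2*p);  h^2 - 2*h*p - 2*h + 4*p = (h - 2)*(h - 2*p);  h^3 + h^2*p + 2*h^2 + 2*h*p + 5*h + 5*p = (h^2 + 2*h + 5)*(h + p)
Cancel the common factors (h^2 + 2*h + 5), (h - 2), (h - 2*p).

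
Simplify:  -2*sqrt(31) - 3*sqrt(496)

-14*sqrt(31)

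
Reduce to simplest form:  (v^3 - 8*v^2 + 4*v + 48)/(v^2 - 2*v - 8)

v - 6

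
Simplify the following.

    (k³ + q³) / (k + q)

k² - k*q + q²

Apply the sum-of-cubes factorisation and cancel (k + q).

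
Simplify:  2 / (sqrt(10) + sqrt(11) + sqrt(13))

(-sqrt(1430) + 4*sqrt(13) + 6*sqrt(11) + 7*sqrt(10))/94

Group as (sqrt(10) + sqrt(13)) + sqrt(11); multiply by (sqrt(10) + sqrt(13)) - sqrt(11), then rationalise the remaining surd.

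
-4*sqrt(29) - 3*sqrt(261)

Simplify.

4*sqrt(29) = 4*sqrt(29); 3*sqrt(261) = 9*sqrt(29)
Combine: (-4 - 9)·sqrt(29) = -13*sqrt(29)

-13*sqrt(29)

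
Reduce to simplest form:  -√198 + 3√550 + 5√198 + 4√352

43*√22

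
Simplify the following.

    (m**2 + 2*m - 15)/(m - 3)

Factor: m**2 + 2*m - 15 = (m - 3)*(m + 5)
Cancel the common factor (m - 3).

m + 5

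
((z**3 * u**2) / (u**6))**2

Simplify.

Inside the bracket: z**3 * (u**-4)
Raise to the power 2: z**6 * (u**-8)

z**6/u**8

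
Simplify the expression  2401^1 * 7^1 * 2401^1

2401^1 = 7^4; 7^1 = 7^1; 2401^1 = 7^4
Combine exponents: 7^9

7^9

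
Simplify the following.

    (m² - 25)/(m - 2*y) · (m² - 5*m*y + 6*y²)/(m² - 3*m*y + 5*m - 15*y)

m - 5

Factor: m² - 25 = (m + 5)·(m - 5);  m² - 5*m*y + 6*y² = (m - 3*y)·(m - 2*y);  m² - 3*m*y + 5*m - 15*y = (m + 5)·(m - 3*y)
Cancel the common factors (m - 3*y), (m + 5), (m - 2*y).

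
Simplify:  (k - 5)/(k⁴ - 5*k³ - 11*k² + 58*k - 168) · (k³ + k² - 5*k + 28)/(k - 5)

Factor: k⁴ - 5*k³ - 11*k² + 58*k - 168 = (k - 6)·(k² - 3*k + 7)·(k + 4);  k³ + k² - 5*k + 28 = (k² - 3*k + 7)·(k + 4)
Cancel the common factors (k² - 3*k + 7), (k - 5), (k + 4).

1/(k - 6)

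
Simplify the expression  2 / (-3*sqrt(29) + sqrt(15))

Multiply numerator and denominator by sqrt(15) + 3*sqrt(29).
Denominator becomes -246; numerator becomes 2*sqrt(15) + 6*sqrt(29).

(-3*sqrt(29) - sqrt(15))/123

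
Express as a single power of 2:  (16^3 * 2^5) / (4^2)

2^13

16^3 = 2^12; 2^5 = 2^5; 4^2 = 2^4
Combine exponents: 2^13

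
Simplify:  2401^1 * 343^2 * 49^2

2401^1 = 7^4; 343^2 = 7^6; 49^2 = 7^4
Combine exponents: 7^14

7^14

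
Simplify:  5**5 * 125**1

5**8

5**5 = 5**5; 125**1 = 5**3
Combine exponents: 5**8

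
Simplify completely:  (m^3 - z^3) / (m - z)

m^2 + m*z + z^2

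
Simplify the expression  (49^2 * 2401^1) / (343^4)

49^2 = 7^4; 2401^1 = 7^4; 343^4 = 7^12
Combine exponents: 7^(-4)

7^(-4)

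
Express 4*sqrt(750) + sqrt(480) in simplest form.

4*sqrt(750) = 20*sqrt(30); sqrt(480) = 4*sqrt(30)
Combine: (20 + 4)·sqrt(30) = 24*sqrt(30)

24*sqrt(30)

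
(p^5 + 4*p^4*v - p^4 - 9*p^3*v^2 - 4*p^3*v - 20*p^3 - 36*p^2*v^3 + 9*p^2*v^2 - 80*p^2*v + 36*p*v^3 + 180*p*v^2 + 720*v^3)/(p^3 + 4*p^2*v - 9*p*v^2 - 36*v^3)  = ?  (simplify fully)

Factor: p^5 + 4*p^4*v - p^4 - 9*p^3*v^2 - 4*p^3*v - 20*p^3 - 36*p^2*v^3 + 9*p^2*v^2 - 80*p^2*v + 36*p*v^3 + 180*p*v^2 + 720*v^3 = (p + 4*v)*(p - 3*v)*(p + 3*v)*(p - 5)*(p + 4);  p^3 + 4*p^2*v - 9*p*v^2 - 36*v^3 = (p - 3*v)*(p + 4*v)*(p + 3*v)
Cancel the common factors (p - 3*v), (p + 4*v), (p + 3*v).

p^2 - p - 20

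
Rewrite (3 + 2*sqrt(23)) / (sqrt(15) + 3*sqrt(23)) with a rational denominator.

(-2*sqrt(345) - 3*sqrt(15) + 9*sqrt(23) + 138)/192

Multiply numerator and denominator by -sqrt(15) + 3*sqrt(23).
Denominator becomes 192; numerator becomes -2*sqrt(345) - 3*sqrt(15) + 9*sqrt(23) + 138.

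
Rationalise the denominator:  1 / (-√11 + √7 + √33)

Group as (√7 + √33) - √11; multiply by (√7 + √33) + √11, then rationalise the remaining surd.

(-29*√11 - 15*√33 + 37*√7 + 22*√21)/83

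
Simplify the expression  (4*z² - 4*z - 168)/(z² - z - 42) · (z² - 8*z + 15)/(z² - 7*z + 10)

Factor: 4*z² - 4*z - 168 = 4·(z - 7)·(z + 6);  z² - z - 42 = (z + 6)·(z - 7);  z² - 8*z + 15 = (z - 5)·(z - 3);  z² - 7*z + 10 = (z - 2)·(z - 5)
Cancel the common factors (z - 5), (z - 7), (z + 6).

(4*z - 12)/(z - 2)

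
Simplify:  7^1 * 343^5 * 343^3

7^25

7^1 = 7^1; 343^5 = 7^15; 343^3 = 7^9
Combine exponents: 7^25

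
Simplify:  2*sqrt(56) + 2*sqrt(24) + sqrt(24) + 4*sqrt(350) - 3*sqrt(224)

6*sqrt(6) + 12*sqrt(14)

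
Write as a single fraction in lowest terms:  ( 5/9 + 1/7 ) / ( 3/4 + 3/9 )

176/273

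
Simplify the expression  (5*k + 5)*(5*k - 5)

25*k^2 - 25

Difference of squares with P = 5*k, Q = 5.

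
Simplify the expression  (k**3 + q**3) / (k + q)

Apply the sum-of-cubes factorisation and cancel (k + q).

k**2 - k*q + q**2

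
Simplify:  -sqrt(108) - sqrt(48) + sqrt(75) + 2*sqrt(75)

5*sqrt(3)

sqrt(108) = 6*sqrt(3); sqrt(48) = 4*sqrt(3); sqrt(75) = 5*sqrt(3); 2*sqrt(75) = 10*sqrt(3)
Combine: (-6 - 4 + 5 + 10)·sqrt(3) = 5*sqrt(3)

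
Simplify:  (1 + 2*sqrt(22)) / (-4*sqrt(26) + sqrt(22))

(-16*sqrt(143) - 44 - 4*sqrt(26) - sqrt(22))/394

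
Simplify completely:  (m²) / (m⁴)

m^(-2)

Quotient: (m^-2)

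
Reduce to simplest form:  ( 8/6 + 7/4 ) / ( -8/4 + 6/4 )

-37/6

Numerator: 8/6 + 7/4 = 37/12
Denominator: -8/4 + 6/4 = -1/2
Divide: (37/12) · (-2) = -37/6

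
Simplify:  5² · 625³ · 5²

5^16

5² = 5^2; 625³ = 5^12; 5² = 5^2
Combine exponents: 5^16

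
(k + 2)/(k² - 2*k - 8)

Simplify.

Factor: k² - 2*k - 8 = (k + 2)·(k - 4)
Cancel the common factor (k + 2).

1/(k - 4)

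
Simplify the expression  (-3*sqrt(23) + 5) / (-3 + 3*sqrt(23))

Multiply numerator and denominator by -3*sqrt(23) - 3.
Denominator becomes -198; numerator becomes -6*sqrt(23) + 192.

(-32 + sqrt(23))/33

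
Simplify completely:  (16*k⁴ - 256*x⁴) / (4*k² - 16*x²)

Difference of fourth powers: factor out (4*k² - 16*x²).

4*k² + 16*x²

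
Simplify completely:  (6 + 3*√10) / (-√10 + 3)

Multiply numerator and denominator by 3 + √10.
Denominator becomes -1; numerator becomes 15*√10 + 48.

-48 - 15*√10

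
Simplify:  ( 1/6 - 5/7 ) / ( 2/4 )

-23/21

Numerator: 1/6 - 5/7 = -23/42
Denominator: 2/4 = 1/2
Divide: (-23/42) · (2) = -23/21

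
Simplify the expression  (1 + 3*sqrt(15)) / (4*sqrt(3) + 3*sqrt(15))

Multiply numerator and denominator by -4*sqrt(3) + 3*sqrt(15).
Denominator becomes 87; numerator becomes -36*sqrt(5) - 4*sqrt(3) + 3*sqrt(15) + 135.

(-36*sqrt(5) - 4*sqrt(3) + 3*sqrt(15) + 135)/87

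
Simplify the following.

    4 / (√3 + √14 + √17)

(-√714 + 3*√14 + 14*√3)/21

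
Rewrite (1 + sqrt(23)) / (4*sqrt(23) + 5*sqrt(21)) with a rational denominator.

(-92 - 4*sqrt(23) + 5*sqrt(21) + 5*sqrt(483))/157

Multiply numerator and denominator by -5*sqrt(21) + 4*sqrt(23).
Denominator becomes -157; numerator becomes -5*sqrt(483) - 5*sqrt(21) + 4*sqrt(23) + 92.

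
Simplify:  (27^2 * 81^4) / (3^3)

3^19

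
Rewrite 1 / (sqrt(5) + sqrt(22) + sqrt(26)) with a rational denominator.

Group as (sqrt(5) + sqrt(26)) + sqrt(22); multiply by (sqrt(5) + sqrt(26)) - sqrt(22), then rationalise the remaining surd.

(-4*sqrt(715) + sqrt(26) + 9*sqrt(22) + 43*sqrt(5))/439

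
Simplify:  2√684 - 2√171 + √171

2√684 = 12*√19; 2√171 = 6*√19; √171 = 3*√19
Combine: (12 - 6 + 3)·√19 = 9*√19

9*√19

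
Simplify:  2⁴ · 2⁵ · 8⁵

2^24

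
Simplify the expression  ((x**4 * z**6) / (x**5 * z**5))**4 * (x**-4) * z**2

Inside the bracket: (x**-1) * z**1
Raise to the power 4: (x**-4) * z**4
Multiply by (x**-4) * z**2: add exponents.

z**6/x**8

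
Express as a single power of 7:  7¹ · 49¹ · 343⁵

7¹ = 7^1; 49¹ = 7^2; 343⁵ = 7^15
Combine exponents: 7^18

7^18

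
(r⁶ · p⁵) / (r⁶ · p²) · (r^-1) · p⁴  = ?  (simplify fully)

p⁷/r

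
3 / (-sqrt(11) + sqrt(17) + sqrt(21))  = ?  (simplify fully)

(-27*sqrt(11) + 7*sqrt(21) + 15*sqrt(17) + 2*sqrt(3927))/233

Group as (sqrt(17) + sqrt(21)) - sqrt(11); multiply by (sqrt(17) + sqrt(21)) + sqrt(11), then rationalise the remaining surd.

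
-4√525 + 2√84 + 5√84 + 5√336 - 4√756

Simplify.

-10*√21

4√525 = 20*√21; 2√84 = 4*√21; 5√84 = 10*√21; 5√336 = 20*√21; 4√756 = 24*√21
Combine: (-20 + 4 + 10 + 20 - 24)·√21 = -10*√21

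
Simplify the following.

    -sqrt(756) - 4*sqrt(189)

-18*sqrt(21)

sqrt(756) = 6*sqrt(21); 4*sqrt(189) = 12*sqrt(21)
Combine: (-6 - 12)·sqrt(21) = -18*sqrt(21)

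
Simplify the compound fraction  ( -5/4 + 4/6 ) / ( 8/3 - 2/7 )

Numerator: -5/4 + 4/6 = -7/12
Denominator: 8/3 - 2/7 = 50/21
Divide: (-7/12) · (21/50) = -49/200

-49/200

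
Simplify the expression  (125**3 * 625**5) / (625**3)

125**3 = 5**9; 625**5 = 5**20; 625**3 = 5**12
Combine exponents: 5**17

5**17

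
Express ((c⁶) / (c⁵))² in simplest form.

Inside the bracket: c¹
Raise to the power 2: c²

c²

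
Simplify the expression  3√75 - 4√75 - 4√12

-13*√3

3√75 = 15*√3; 4√75 = 20*√3; 4√12 = 8*√3
Combine: (15 - 20 - 8)·√3 = -13*√3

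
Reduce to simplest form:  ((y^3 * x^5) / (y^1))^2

Inside the bracket: y^2 * x^5
Raise to the power 2: y^4 * x^10

x^10*y^4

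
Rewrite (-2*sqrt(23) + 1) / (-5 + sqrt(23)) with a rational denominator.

Multiply numerator and denominator by -5 - sqrt(23).
Denominator becomes 2; numerator becomes 41 + 9*sqrt(23).

(41 + 9*sqrt(23))/2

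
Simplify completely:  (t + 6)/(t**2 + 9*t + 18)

1/(t + 3)

Factor: t**2 + 9*t + 18 = (t + 6)*(t + 3)
Cancel the common factor (t + 6).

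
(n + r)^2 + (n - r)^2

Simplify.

2*n^2 + 2*r^2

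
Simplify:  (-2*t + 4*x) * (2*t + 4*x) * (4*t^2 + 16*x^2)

-16*t^4 + 256*x^4

Pair the conjugate factors: ((4*x)+(2*t))((4*x)-(2*t)) = -4*t^2 + 16*x^2, then repeat with the next factor.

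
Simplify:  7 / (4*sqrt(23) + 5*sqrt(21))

(-28*sqrt(23) + 35*sqrt(21))/157

Multiply numerator and denominator by -4*sqrt(23) + 5*sqrt(21).
Denominator becomes 157; numerator becomes -28*sqrt(23) + 35*sqrt(21).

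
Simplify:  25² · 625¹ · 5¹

5^9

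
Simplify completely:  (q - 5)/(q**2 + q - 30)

Factor: q**2 + q - 30 = (q + 6)*(q - 5)
Cancel the common factor (q - 5).

1/(q + 6)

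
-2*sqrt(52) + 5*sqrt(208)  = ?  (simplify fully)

16*sqrt(13)

2*sqrt(52) = 4*sqrt(13); 5*sqrt(208) = 20*sqrt(13)
Combine: (-4 + 20)·sqrt(13) = 16*sqrt(13)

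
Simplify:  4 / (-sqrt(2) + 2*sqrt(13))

Multiply numerator and denominator by sqrt(2) + 2*sqrt(13).
Denominator becomes 50; numerator becomes 4*sqrt(2) + 8*sqrt(13).

(2*sqrt(2) + 4*sqrt(13))/25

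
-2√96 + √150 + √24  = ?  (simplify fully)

-√6

2√96 = 8*√6; √150 = 5*√6; √24 = 2*√6
Combine: (-8 + 5 + 2)·√6 = -√6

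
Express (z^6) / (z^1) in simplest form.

z^5

Quotient: z^5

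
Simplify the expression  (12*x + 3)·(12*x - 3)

Product of conjugates: (P+Q)(P-Q) = P^2 - Q^2.

144*x² - 9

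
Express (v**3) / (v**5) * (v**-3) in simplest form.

v**(-5)

Quotient: (v**-2)
Multiply by (v**-3): add exponents.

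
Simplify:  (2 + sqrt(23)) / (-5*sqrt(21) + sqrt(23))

(-5*sqrt(483) - 10*sqrt(21) - 23 - 2*sqrt(23))/502

Multiply numerator and denominator by sqrt(23) + 5*sqrt(21).
Denominator becomes -502; numerator becomes 2*sqrt(23) + 23 + 10*sqrt(21) + 5*sqrt(483).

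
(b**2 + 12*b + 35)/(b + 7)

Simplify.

b + 5

Factor: b**2 + 12*b + 35 = (b + 7)*(b + 5)
Cancel the common factor (b + 7).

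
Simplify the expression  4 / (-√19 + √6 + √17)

(-2*√19 + 4*√17 + 15*√6 + √1938)/49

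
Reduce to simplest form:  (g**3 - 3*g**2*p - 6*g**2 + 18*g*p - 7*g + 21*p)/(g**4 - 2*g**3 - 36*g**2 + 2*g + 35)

(g - 3*p)/(g**2 + 4*g - 5)

Factor: g**3 - 3*g**2*p - 6*g**2 + 18*g*p - 7*g + 21*p = (g + 1)*(g - 7)*(g - 3*p);  g**4 - 2*g**3 - 36*g**2 + 2*g + 35 = (g - 7)*(g + 1)*(g + 5)*(g - 1)
Cancel the common factors (g + 1), (g - 7).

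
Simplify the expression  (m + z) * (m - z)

m^2 - z^2

Pair the conjugate factors: (m+z)(m-z) = m^2 - z^2.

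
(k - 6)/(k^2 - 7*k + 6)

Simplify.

Factor: k^2 - 7*k + 6 = (k - 1)*(k - 6)
Cancel the common factor (k - 6).

1/(k - 1)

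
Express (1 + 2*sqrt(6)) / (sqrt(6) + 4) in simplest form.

(-8 + 7*sqrt(6))/10

Multiply numerator and denominator by -sqrt(6) + 4.
Denominator becomes 10; numerator becomes -8 + 7*sqrt(6).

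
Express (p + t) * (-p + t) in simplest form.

(t+p)(t-p) = -p^2 + t^2.

-p^2 + t^2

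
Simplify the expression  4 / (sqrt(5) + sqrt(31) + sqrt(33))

Group as (sqrt(5) + sqrt(31)) + sqrt(33); multiply by (sqrt(5) + sqrt(31)) - sqrt(33), then rationalise the remaining surd.

(-8*sqrt(5115) + 12*sqrt(33) + 28*sqrt(31) + 236*sqrt(5))/611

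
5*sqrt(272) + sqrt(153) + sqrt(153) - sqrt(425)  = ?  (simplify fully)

21*sqrt(17)

5*sqrt(272) = 20*sqrt(17); sqrt(153) = 3*sqrt(17); sqrt(153) = 3*sqrt(17); sqrt(425) = 5*sqrt(17)
Combine: (20 + 3 + 3 - 5)·sqrt(17) = 21*sqrt(17)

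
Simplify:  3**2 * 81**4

3**18

3**2 = 3**2; 81**4 = 3**16
Combine exponents: 3**18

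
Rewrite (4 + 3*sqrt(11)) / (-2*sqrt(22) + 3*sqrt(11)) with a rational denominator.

(8*sqrt(22) + 12*sqrt(11) + 66*sqrt(2) + 99)/11

Multiply numerator and denominator by 2*sqrt(22) + 3*sqrt(11).
Denominator becomes 11; numerator becomes 8*sqrt(22) + 12*sqrt(11) + 66*sqrt(2) + 99.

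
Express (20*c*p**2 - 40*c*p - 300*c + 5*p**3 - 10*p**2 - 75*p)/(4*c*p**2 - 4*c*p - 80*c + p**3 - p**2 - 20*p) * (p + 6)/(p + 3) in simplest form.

Factor: 20*c*p**2 - 40*c*p - 300*c + 5*p**3 - 10*p**2 - 75*p = 5*(p - 5)*(p + 3)*(4*c + p);  4*c*p**2 - 4*c*p - 80*c + p**3 - p**2 - 20*p = (p + 4)*(4*c + p)*(p - 5)
Cancel the common factors (p - 5), (4*c + p), (p + 3).

(5*p + 30)/(p + 4)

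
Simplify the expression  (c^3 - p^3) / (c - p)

Factor as (a-b)(a^2+ab+b^2) with a=c, b=p.

c^2 + c*p + p^2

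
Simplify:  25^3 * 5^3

25^3 = 5^6; 5^3 = 5^3
Combine exponents: 5^9

5^9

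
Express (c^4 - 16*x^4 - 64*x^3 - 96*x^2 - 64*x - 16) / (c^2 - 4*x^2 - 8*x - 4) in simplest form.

c^4 - 16*x^4 - 64*x^3 - 96*x^2 - 64*x - 16 factors as -(-c + 2*x + 2)*(c + 2*x + 2)*(c^2 + 4*x^2 + 8*x + 4).

c^2 + 4*x^2 + 8*x + 4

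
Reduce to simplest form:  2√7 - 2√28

-2*√7

2√7 = 2*√7; 2√28 = 4*√7
Combine: (2 - 4)·√7 = -2*√7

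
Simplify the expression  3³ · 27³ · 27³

3^21

3³ = 3^3; 27³ = 3^9; 27³ = 3^9
Combine exponents: 3^21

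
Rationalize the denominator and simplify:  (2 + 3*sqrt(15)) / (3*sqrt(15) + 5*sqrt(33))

Multiply numerator and denominator by -5*sqrt(33) + 3*sqrt(15).
Denominator becomes -690; numerator becomes -45*sqrt(55) - 10*sqrt(33) + 6*sqrt(15) + 135.

(-135 - 6*sqrt(15) + 10*sqrt(33) + 45*sqrt(55))/690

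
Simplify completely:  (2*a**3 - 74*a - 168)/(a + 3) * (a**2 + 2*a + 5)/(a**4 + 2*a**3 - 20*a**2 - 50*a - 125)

(2*a**2 - 6*a - 56)/(a**2 - 25)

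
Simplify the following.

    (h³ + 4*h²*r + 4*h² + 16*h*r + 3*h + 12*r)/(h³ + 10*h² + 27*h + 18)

Factor: h³ + 4*h²*r + 4*h² + 16*h*r + 3*h + 12*r = (h + 4*r)·(h + 1)·(h + 3);  h³ + 10*h² + 27*h + 18 = (h + 6)·(h + 1)·(h + 3)
Cancel the common factors (h + 1), (h + 3).

(h + 4*r)/(h + 6)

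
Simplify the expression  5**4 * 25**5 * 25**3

5**20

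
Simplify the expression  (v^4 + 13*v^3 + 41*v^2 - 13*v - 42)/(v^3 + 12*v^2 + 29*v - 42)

v + 1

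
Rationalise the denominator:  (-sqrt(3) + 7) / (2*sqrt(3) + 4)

(-9*sqrt(3) + 17)/2

Multiply numerator and denominator by -2*sqrt(3) + 4.
Denominator becomes 4; numerator becomes -18*sqrt(3) + 34.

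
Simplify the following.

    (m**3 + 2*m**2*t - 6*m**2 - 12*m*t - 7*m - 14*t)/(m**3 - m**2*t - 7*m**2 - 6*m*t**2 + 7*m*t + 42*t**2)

Factor: m**3 + 2*m**2*t - 6*m**2 - 12*m*t - 7*m - 14*t = (m + 2*t)*(m + 1)*(m - 7);  m**3 - m**2*t - 7*m**2 - 6*m*t**2 + 7*m*t + 42*t**2 = (m + 2*t)*(m - 7)*(m - 3*t)
Cancel the common factors (m - 7), (m + 2*t).

(-m - 1)/(-m + 3*t)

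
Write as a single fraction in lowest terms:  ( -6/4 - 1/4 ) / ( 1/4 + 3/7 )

-49/19

Numerator: -6/4 - 1/4 = -7/4
Denominator: 1/4 + 3/7 = 19/28
Divide: (-7/4) · (28/19) = -49/19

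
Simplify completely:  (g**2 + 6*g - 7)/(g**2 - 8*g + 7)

(g + 7)/(g - 7)

Factor: g**2 + 6*g - 7 = (g + 7)*(g - 1);  g**2 - 8*g + 7 = (g - 7)*(g - 1)
Cancel the common factor (g - 1).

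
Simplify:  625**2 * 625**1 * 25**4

5**20

625**2 = 5**8; 625**1 = 5**4; 25**4 = 5**8
Combine exponents: 5**20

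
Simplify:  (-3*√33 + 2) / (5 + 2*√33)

(-208 + 19*√33)/107

Multiply numerator and denominator by -2*√33 + 5.
Denominator becomes -107; numerator becomes -19*√33 + 208.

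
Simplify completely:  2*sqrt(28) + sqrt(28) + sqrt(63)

9*sqrt(7)

2*sqrt(28) = 4*sqrt(7); sqrt(28) = 2*sqrt(7); sqrt(63) = 3*sqrt(7)
Combine: (4 + 2 + 3)·sqrt(7) = 9*sqrt(7)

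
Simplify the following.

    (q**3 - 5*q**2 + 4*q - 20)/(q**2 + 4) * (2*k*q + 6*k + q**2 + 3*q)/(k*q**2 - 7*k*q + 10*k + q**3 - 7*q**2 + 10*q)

(2*k*q + 6*k + q**2 + 3*q)/(k*q - 2*k + q**2 - 2*q)

Factor: q**3 - 5*q**2 + 4*q - 20 = (q**2 + 4)*(q - 5);  2*k*q + 6*k + q**2 + 3*q = (q + 3)*(2*k + q);  k*q**2 - 7*k*q + 10*k + q**3 - 7*q**2 + 10*q = (q - 2)*(k + q)*(q - 5)
Cancel the common factors (q**2 + 4), (q - 5).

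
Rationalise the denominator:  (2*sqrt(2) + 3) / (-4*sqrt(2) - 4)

Multiply numerator and denominator by -4 + 4*sqrt(2).
Denominator becomes -16; numerator becomes 4 + 4*sqrt(2).

(-sqrt(2) - 1)/4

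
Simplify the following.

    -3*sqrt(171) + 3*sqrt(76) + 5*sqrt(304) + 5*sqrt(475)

3*sqrt(171) = 9*sqrt(19); 3*sqrt(76) = 6*sqrt(19); 5*sqrt(304) = 20*sqrt(19); 5*sqrt(475) = 25*sqrt(19)
Combine: (-9 + 6 + 20 + 25)·sqrt(19) = 42*sqrt(19)

42*sqrt(19)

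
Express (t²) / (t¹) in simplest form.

t

Quotient: t¹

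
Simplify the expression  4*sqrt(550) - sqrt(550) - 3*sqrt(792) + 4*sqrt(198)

4*sqrt(550) = 20*sqrt(22); sqrt(550) = 5*sqrt(22); 3*sqrt(792) = 18*sqrt(22); 4*sqrt(198) = 12*sqrt(22)
Combine: (20 - 5 - 18 + 12)·sqrt(22) = 9*sqrt(22)

9*sqrt(22)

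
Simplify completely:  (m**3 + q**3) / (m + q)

q**3 + m**3 = (m + q)(m**2 - m*q + q**2).

m**2 - m*q + q**2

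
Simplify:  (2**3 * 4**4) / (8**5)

2**3 = 2**3; 4**4 = 2**8; 8**5 = 2**15
Combine exponents: 2**(-4)

2**(-4)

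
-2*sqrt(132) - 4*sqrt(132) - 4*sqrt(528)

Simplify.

-28*sqrt(33)

2*sqrt(132) = 4*sqrt(33); 4*sqrt(132) = 8*sqrt(33); 4*sqrt(528) = 16*sqrt(33)
Combine: (-4 - 8 - 16)·sqrt(33) = -28*sqrt(33)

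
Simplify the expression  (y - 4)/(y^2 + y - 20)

1/(y + 5)

Factor: y^2 + y - 20 = (y - 4)*(y + 5)
Cancel the common factor (y - 4).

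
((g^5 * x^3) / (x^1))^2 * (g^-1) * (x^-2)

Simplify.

Inside the bracket: g^5 * x^2
Raise to the power 2: g^10 * x^4
Multiply by (g^-1) * (x^-2): add exponents.

g^9*x^2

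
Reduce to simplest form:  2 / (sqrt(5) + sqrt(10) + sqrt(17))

(-5*sqrt(34) - sqrt(17) + 6*sqrt(10) + 11*sqrt(5))/49

Group as (sqrt(5) + sqrt(17)) + sqrt(10); multiply by (sqrt(5) + sqrt(17)) - sqrt(10), then rationalise the remaining surd.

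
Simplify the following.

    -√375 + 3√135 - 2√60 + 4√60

8*√15

√375 = 5*√15; 3√135 = 9*√15; 2√60 = 4*√15; 4√60 = 8*√15
Combine: (-5 + 9 - 4 + 8)·√15 = 8*√15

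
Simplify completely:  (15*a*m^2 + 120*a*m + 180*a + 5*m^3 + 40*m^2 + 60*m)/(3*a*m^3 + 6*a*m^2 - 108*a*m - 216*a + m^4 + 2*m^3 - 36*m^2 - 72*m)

Factor: 15*a*m^2 + 120*a*m + 180*a + 5*m^3 + 40*m^2 + 60*m = 5*(3*a + m)*(m + 6)*(m + 2);  3*a*m^3 + 6*a*m^2 - 108*a*m - 216*a + m^4 + 2*m^3 - 36*m^2 - 72*m = (m - 6)*(m + 6)*(3*a + m)*(m + 2)
Cancel the common factors (m + 6), (m + 2), (3*a + m).

5/(m - 6)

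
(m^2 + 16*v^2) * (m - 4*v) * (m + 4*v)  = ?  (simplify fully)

(m+(4*v))(m-(4*v)) = m^2 - 16*v^2; continue pairing.

m^4 - 256*v^4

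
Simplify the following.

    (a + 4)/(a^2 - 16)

Factor: a^2 - 16 = (a - 4)*(a + 4)
Cancel the common factor (a + 4).

1/(a - 4)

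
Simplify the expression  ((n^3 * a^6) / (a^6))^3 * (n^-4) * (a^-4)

n^5/a^4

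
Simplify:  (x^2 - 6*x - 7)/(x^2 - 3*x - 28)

(x + 1)/(x + 4)

Factor: x^2 - 6*x - 7 = (x - 7)*(x + 1);  x^2 - 3*x - 28 = (x + 4)*(x - 7)
Cancel the common factor (x - 7).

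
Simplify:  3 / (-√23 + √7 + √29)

(-39*√23 + 3*√29 + 135*√7 + 6*√4669)/643

Group as (√7 + √29) - √23; multiply by (√7 + √29) + √23, then rationalise the remaining surd.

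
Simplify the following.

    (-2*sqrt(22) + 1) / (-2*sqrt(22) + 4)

(sqrt(22) + 14)/12

Multiply numerator and denominator by 4 + 2*sqrt(22).
Denominator becomes -72; numerator becomes -84 - 6*sqrt(22).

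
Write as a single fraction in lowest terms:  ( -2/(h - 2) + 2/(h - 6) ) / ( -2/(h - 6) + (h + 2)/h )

Numerator: -2/(h - 2) + 2/(h - 6) = 8/(h^2 - 8*h + 12)
Denominator: -2/(h - 6) + (h + 2)/h = (h^2 - 6*h - 12)/(h^2 - 6*h)
Divide: (8/(h^2 - 8*h + 12)) · ((h^2 - 6*h)/(h^2 - 6*h - 12)) = 8*h/(h^3 - 8*h^2 + 24)

8*h/(h^3 - 8*h^2 + 24)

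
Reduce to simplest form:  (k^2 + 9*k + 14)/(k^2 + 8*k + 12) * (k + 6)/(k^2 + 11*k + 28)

1/(k + 4)

Factor: k^2 + 9*k + 14 = (k + 2)*(k + 7);  k^2 + 8*k + 12 = (k + 6)*(k + 2);  k^2 + 11*k + 28 = (k + 7)*(k + 4)
Cancel the common factors (k + 7), (k + 2), (k + 6).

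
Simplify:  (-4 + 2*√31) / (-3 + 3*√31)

Multiply numerator and denominator by -3*√31 - 3.
Denominator becomes -270; numerator becomes -174 + 6*√31.

(-√31 + 29)/45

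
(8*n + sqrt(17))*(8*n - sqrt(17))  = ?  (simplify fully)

(8*n)**2 - (sqrt(17))**2 = 64*n**2 - 17.

64*n**2 - 17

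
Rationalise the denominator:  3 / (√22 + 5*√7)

(-√22 + 5*√7)/51

Multiply numerator and denominator by -5*√7 + √22.
Denominator becomes -153; numerator becomes -15*√7 + 3*√22.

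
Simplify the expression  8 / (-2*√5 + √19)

Multiply numerator and denominator by √19 + 2*√5.
Denominator becomes -1; numerator becomes 8*√19 + 16*√5.

-16*√5 - 8*√19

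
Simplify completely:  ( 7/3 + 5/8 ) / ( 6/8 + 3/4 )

Numerator: 7/3 + 5/8 = 71/24
Denominator: 6/8 + 3/4 = 3/2
Divide: (71/24) · (2/3) = 71/36

71/36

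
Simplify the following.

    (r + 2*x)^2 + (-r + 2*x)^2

2*r^2 + 8*x^2

Binomially expand both and collect terms in (2*x), r.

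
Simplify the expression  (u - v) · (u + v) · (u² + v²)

Telescope via difference of squares: (u+v)(u-v) = u² - v², then repeat with the next factor.

u⁴ - v⁴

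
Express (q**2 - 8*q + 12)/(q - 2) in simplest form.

q - 6

Factor: q**2 - 8*q + 12 = (q - 6)*(q - 2)
Cancel the common factor (q - 2).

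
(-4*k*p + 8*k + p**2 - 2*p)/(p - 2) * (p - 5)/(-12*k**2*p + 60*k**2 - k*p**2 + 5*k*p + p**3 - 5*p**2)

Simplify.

1/(3*k + p)

Factor: -4*k*p + 8*k + p**2 - 2*p = (p - 2)*(-4*k + p);  -12*k**2*p + 60*k**2 - k*p**2 + 5*k*p + p**3 - 5*p**2 = (p - 5)*(3*k + p)*(-4*k + p)
Cancel the common factors (-4*k + p), (p - 5), (p - 2).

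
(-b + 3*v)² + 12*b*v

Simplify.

Expanding gives b² + 6*b*v + 9*v², a perfect square.

(b + 3*v)²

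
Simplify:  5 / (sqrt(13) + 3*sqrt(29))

(-5*sqrt(13) + 15*sqrt(29))/248

Multiply numerator and denominator by -sqrt(13) + 3*sqrt(29).
Denominator becomes 248; numerator becomes -5*sqrt(13) + 15*sqrt(29).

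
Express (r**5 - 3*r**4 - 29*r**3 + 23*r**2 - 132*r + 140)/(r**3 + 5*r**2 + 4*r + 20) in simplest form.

r**2 - 8*r + 7

Factor: r**5 - 3*r**4 - 29*r**3 + 23*r**2 - 132*r + 140 = (r - 7)*(r**2 + 4)*(r - 1)*(r + 5);  r**3 + 5*r**2 + 4*r + 20 = (r + 5)*(r**2 + 4)
Cancel the common factors (r**2 + 4), (r + 5).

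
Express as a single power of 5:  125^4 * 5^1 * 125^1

5^16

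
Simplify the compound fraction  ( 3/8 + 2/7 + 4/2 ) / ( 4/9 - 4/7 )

Numerator: 3/8 + 2/7 + 4/2 = 149/56
Denominator: 4/9 - 4/7 = -8/63
Divide: (149/56) · (-63/8) = -1341/64

-1341/64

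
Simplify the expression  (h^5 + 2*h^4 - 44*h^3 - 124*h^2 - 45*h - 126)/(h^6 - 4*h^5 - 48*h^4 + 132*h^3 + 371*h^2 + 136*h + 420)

(h + 3)/(h^2 - 3*h - 10)

Factor: h^5 + 2*h^4 - 44*h^3 - 124*h^2 - 45*h - 126 = (h + 3)*(h + 6)*(h - 7)*(h^2 + 1);  h^6 - 4*h^5 - 48*h^4 + 132*h^3 + 371*h^2 + 136*h + 420 = (h + 6)*(h + 2)*(h - 5)*(h^2 + 1)*(h - 7)
Cancel the common factors (h^2 + 1), (h - 7), (h + 6).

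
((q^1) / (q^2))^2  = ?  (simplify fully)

Inside the bracket: (q^-1)
Raise to the power 2: (q^-2)

q^(-2)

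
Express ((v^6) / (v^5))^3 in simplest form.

Inside the bracket: v^1
Raise to the power 3: v^3

v^3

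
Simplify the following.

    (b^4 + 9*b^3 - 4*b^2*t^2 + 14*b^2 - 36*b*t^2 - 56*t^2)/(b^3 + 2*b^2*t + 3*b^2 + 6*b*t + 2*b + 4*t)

(b^2 - 2*b*t + 7*b - 14*t)/(b + 1)

Factor: b^4 + 9*b^3 - 4*b^2*t^2 + 14*b^2 - 36*b*t^2 - 56*t^2 = (b + 2)*(b - 2*t)*(b + 2*t)*(b + 7);  b^3 + 2*b^2*t + 3*b^2 + 6*b*t + 2*b + 4*t = (b + 2*t)*(b + 1)*(b + 2)
Cancel the common factors (b + 2*t), (b + 2).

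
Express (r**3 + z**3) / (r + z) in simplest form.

r**3 + z**3 = (r + z)(r**2 - r*z + z**2).

r**2 - r*z + z**2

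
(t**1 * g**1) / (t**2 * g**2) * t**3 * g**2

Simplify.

Quotient: (t**-1) * (g**-1)
Multiply by t**3 * g**2: add exponents.

g*t**2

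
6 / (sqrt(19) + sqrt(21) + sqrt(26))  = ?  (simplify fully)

(-3*sqrt(10374) + 21*sqrt(26) + 36*sqrt(21) + 42*sqrt(19))/350

Group as (sqrt(19) + sqrt(26)) + sqrt(21); multiply by (sqrt(19) + sqrt(26)) - sqrt(21), then rationalise the remaining surd.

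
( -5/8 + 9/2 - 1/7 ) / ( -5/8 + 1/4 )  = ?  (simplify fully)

-209/21

Numerator: -5/8 + 9/2 - 1/7 = 209/56
Denominator: -5/8 + 1/4 = -3/8
Divide: (209/56) · (-8/3) = -209/21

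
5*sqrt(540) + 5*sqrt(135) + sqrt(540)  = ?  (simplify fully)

51*sqrt(15)

5*sqrt(540) = 30*sqrt(15); 5*sqrt(135) = 15*sqrt(15); sqrt(540) = 6*sqrt(15)
Combine: (30 + 15 + 6)·sqrt(15) = 51*sqrt(15)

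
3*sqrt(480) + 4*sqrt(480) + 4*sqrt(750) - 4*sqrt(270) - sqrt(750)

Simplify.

3*sqrt(480) = 12*sqrt(30); 4*sqrt(480) = 16*sqrt(30); 4*sqrt(750) = 20*sqrt(30); 4*sqrt(270) = 12*sqrt(30); sqrt(750) = 5*sqrt(30)
Combine: (12 + 16 + 20 - 12 - 5)·sqrt(30) = 31*sqrt(30)

31*sqrt(30)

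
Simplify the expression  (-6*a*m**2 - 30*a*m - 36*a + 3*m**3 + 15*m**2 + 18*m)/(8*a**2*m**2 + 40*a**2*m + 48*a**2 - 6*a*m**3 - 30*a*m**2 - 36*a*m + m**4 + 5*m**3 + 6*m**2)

Factor: -6*a*m**2 - 30*a*m - 36*a + 3*m**3 + 15*m**2 + 18*m = 3*(m + 3)*(-2*a + m)*(m + 2);  8*a**2*m**2 + 40*a**2*m + 48*a**2 - 6*a*m**3 - 30*a*m**2 - 36*a*m + m**4 + 5*m**3 + 6*m**2 = (-2*a + m)*(-4*a + m)*(m + 2)*(m + 3)
Cancel the common factors (m + 2), (m + 3), (-2*a + m).

-3/(4*a - m)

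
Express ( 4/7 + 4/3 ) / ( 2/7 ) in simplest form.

20/3

Numerator: 4/7 + 4/3 = 40/21
Denominator: 2/7 = 2/7
Divide: (40/21) · (7/2) = 20/3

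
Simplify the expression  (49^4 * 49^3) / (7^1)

7^13

49^4 = 7^8; 49^3 = 7^6; 7^1 = 7^1
Combine exponents: 7^13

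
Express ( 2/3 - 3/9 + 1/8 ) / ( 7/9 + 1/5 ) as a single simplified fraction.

15/32

Numerator: 2/3 - 3/9 + 1/8 = 11/24
Denominator: 7/9 + 1/5 = 44/45
Divide: (11/24) · (45/44) = 15/32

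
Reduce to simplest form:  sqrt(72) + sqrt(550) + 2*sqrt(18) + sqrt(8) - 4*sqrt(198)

sqrt(72) = 6*sqrt(2); sqrt(550) = 5*sqrt(22); 2*sqrt(18) = 6*sqrt(2); sqrt(8) = 2*sqrt(2); 4*sqrt(198) = 12*sqrt(22)

-7*sqrt(22) + 14*sqrt(2)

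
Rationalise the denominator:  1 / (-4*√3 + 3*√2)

(-4*√3 - 3*√2)/30

Multiply numerator and denominator by 3*√2 + 4*√3.
Denominator becomes -30; numerator becomes 3*√2 + 4*√3.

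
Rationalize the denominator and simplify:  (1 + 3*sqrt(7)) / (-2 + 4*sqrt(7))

Multiply numerator and denominator by -4*sqrt(7) - 2.
Denominator becomes -108; numerator becomes -86 - 10*sqrt(7).

(5*sqrt(7) + 43)/54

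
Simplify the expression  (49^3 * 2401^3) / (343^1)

49^3 = 7^6; 2401^3 = 7^12; 343^1 = 7^3
Combine exponents: 7^15

7^15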